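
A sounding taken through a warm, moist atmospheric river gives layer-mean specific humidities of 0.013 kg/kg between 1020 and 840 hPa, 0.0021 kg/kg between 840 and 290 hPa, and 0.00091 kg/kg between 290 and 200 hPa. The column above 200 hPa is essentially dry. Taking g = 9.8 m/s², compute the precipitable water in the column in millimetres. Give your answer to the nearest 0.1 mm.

Precipitable water is the column-integrated vapour mass per unit area: PW = (1/g) Σ q̄ Δp, with q in kg/kg and Δp in Pa (1 kg/m² of water = 1 mm).
Layer 1020–840 hPa: Δp = 180 hPa = 18000 Pa, q̄ = 0.013 kg/kg → 0.013 × 18000 / 9.8 = 23.88 mm
Layer 840–290 hPa: Δp = 550 hPa = 55000 Pa, q̄ = 0.0021 kg/kg → 0.0021 × 55000 / 9.8 = 11.79 mm
Layer 290–200 hPa: Δp = 90 hPa = 9000 Pa, q̄ = 0.00091 kg/kg → 0.00091 × 9000 / 9.8 = 0.84 mm
PW = 23.88 + 11.79 + 0.84 = 36.51 ≈ 36.5 mm.

PW ≈ 36.5 mm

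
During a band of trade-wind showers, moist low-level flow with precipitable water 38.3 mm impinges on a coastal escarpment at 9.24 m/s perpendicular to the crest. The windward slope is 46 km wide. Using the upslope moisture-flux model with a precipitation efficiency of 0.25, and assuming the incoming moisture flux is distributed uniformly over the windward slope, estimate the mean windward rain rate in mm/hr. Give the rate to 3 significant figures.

R ≈ 6.92 mm/hr

Incoming column moisture flux per unit ridge length: F = V × PW = 9.24 × 38.3 = 353.892 mm·m/s.
Spread over the 46 km slope with efficiency ε = 0.25: R = ε·F/W = 0.25 × 353.892 / 46000 m = 1.923e-03 mm/s.
R = 1.923e-03 × 3600 = 6.92 mm/hr.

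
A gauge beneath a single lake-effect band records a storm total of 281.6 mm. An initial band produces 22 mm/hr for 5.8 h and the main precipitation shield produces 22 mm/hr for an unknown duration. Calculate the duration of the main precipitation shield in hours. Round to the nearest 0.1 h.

Known phases: 22 × 5.8 = 127.6 mm.
Remaining depth = 281.6 − 127.6 = 154 mm.
Duration = 154 / 22 = 7.0 h.

duration ≈ 7.0 h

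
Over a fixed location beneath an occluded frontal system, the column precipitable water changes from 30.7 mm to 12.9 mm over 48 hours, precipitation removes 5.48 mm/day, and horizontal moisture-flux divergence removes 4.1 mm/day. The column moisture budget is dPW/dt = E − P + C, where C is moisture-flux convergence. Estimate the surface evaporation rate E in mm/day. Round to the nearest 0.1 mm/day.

dPW/dt = (12.9 − 30.7) mm / (48/24 day) = -8.900 mm/day.
E = dPW/dt + P − C = (-8.900) + 5.48 − (-4.1) = 0.7 mm/day.

E ≈ 0.7 mm/day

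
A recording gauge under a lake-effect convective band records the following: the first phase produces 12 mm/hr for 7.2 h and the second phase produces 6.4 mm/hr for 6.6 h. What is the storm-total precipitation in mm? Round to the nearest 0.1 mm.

Total = Σ Rᵢ Δtᵢ = 12 × 7.2 + 6.4 × 6.6
      = 86.4 + 42.24 = 128.6 mm.

total ≈ 128.6 mm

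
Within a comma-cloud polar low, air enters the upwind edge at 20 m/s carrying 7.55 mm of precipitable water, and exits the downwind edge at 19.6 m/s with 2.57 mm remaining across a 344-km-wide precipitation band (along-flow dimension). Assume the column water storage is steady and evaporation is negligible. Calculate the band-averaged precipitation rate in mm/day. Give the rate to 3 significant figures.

R ≈ 25.3 mm/day

Column moisture flux per unit crosswind length is F = V × PW.
Inflow: F_in = 20 × 7.55 = 151 mm·m/s
Outflow: F_out = 19.6 × 2.57 = 50.372 mm·m/s
Steady-state rate R = (F_in − F_out)/L = (151 − 50.372) / 344000 m = 2.925e-04 mm/s.
R = 2.925e-04 × 3600 × 24 = 25.3 mm/day.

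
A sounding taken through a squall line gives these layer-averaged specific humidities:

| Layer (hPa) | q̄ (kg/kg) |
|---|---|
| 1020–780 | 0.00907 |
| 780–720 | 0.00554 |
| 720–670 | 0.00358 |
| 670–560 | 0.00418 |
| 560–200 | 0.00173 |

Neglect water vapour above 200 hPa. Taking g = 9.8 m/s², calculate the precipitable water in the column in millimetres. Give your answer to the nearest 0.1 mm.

PW ≈ 38.5 mm

Precipitable water is the column-integrated vapour mass per unit area: PW = (1/g) Σ q̄ Δp, with q in kg/kg and Δp in Pa (1 kg/m² of water = 1 mm).
Layer 1020–780 hPa: Δp = 240 hPa = 24000 Pa, q̄ = 0.00907 kg/kg → 0.00907 × 24000 / 9.8 = 22.21 mm
Layer 780–720 hPa: Δp = 60 hPa = 6000 Pa, q̄ = 0.00554 kg/kg → 0.00554 × 6000 / 9.8 = 3.39 mm
Layer 720–670 hPa: Δp = 50 hPa = 5000 Pa, q̄ = 0.00358 kg/kg → 0.00358 × 5000 / 9.8 = 1.83 mm
Layer 670–560 hPa: Δp = 110 hPa = 11000 Pa, q̄ = 0.00418 kg/kg → 0.00418 × 11000 / 9.8 = 4.69 mm
Layer 560–200 hPa: Δp = 360 hPa = 36000 Pa, q̄ = 0.00173 kg/kg → 0.00173 × 36000 / 9.8 = 6.36 mm
PW = 22.21 + 3.39 + 1.83 + 4.69 + 6.36 = 38.48 ≈ 38.5 mm.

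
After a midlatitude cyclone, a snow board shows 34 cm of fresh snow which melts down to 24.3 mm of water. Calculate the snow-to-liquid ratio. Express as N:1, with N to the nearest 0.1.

Ratio = snow depth / SWE = 340 mm / 24.3 mm = 14.0, i.e. 14.0:1.

ratio ≈ 14.0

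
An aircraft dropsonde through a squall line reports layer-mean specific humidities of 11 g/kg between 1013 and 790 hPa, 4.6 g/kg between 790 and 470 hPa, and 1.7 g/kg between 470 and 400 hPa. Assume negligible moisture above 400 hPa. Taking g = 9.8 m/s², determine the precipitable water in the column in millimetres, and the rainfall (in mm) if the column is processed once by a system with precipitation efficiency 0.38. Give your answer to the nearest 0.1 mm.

Precipitable water is the column-integrated vapour mass per unit area: PW = (1/g) Σ q̄ Δp, with q in kg/kg and Δp in Pa (1 kg/m² of water = 1 mm).
Layer 1013–790 hPa: Δp = 223 hPa = 22300 Pa, q̄ = 0.011 kg/kg → 0.011 × 22300 / 9.8 = 25.03 mm
Layer 790–470 hPa: Δp = 320 hPa = 32000 Pa, q̄ = 0.0046 kg/kg → 0.0046 × 32000 / 9.8 = 15.02 mm
Layer 470–400 hPa: Δp = 70 hPa = 7000 Pa, q̄ = 0.0017 kg/kg → 0.0017 × 7000 / 9.8 = 1.21 mm
PW = 25.03 + 15.02 + 1.21 = 41.26 ≈ 41.3 mm.
Rainfall = ε × PW = 0.38 × 41.3 = 15.7 mm.

PW ≈ 41.3 mm; rainfall ≈ 15.7 mm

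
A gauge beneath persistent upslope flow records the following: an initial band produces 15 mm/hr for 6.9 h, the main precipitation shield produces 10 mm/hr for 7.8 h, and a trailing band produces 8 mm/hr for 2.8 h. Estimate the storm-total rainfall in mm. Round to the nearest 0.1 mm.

total ≈ 203.9 mm

Total = Σ Rᵢ Δtᵢ = 15 × 6.9 + 10 × 7.8 + 8 × 2.8
      = 103.5 + 78 + 22.4 = 203.9 mm.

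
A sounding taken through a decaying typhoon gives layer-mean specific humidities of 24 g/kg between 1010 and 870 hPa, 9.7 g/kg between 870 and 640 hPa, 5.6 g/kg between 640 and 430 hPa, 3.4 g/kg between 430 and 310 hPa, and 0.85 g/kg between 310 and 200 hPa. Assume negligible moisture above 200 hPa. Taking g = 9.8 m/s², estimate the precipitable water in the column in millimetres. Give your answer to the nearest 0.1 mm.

PW ≈ 74.2 mm

Precipitable water is the column-integrated vapour mass per unit area: PW = (1/g) Σ q̄ Δp, with q in kg/kg and Δp in Pa (1 kg/m² of water = 1 mm).
Layer 1010–870 hPa: Δp = 140 hPa = 14000 Pa, q̄ = 0.024 kg/kg → 0.024 × 14000 / 9.8 = 34.29 mm
Layer 870–640 hPa: Δp = 230 hPa = 23000 Pa, q̄ = 0.0097 kg/kg → 0.0097 × 23000 / 9.8 = 22.77 mm
Layer 640–430 hPa: Δp = 210 hPa = 21000 Pa, q̄ = 0.0056 kg/kg → 0.0056 × 21000 / 9.8 = 12.00 mm
Layer 430–310 hPa: Δp = 120 hPa = 12000 Pa, q̄ = 0.0034 kg/kg → 0.0034 × 12000 / 9.8 = 4.16 mm
Layer 310–200 hPa: Δp = 110 hPa = 11000 Pa, q̄ = 0.00085 kg/kg → 0.00085 × 11000 / 9.8 = 0.95 mm
PW = 34.29 + 22.77 + 12.00 + 4.16 + 0.95 = 74.17 ≈ 74.2 mm.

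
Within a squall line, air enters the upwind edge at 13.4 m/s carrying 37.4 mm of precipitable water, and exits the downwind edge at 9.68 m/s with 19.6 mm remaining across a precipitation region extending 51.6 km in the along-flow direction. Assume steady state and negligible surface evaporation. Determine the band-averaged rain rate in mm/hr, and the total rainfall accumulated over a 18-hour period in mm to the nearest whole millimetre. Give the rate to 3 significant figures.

Column moisture flux per unit crosswind length is F = V × PW.
Inflow: F_in = 13.4 × 37.4 = 501.16 mm·m/s
Outflow: F_out = 9.68 × 19.6 = 189.728 mm·m/s
Steady-state rate R = (F_in − F_out)/L = (501.16 − 189.728) / 51600 m = 6.036e-03 mm/s.
R = 6.036e-03 × 3600 = 21.7 mm/hr.
Over 18 h: total = 21.7 × 18 = 390.6 ≈ 391 mm.

R ≈ 21.7 mm/hr; total ≈ 391 mm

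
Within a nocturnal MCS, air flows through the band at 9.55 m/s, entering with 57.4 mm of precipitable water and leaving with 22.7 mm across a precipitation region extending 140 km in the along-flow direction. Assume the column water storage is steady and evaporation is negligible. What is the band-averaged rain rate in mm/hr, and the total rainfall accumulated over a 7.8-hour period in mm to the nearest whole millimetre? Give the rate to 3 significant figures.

Column moisture flux per unit crosswind length is F = V × PW.
Inflow: F_in = 9.55 × 57.4 = 548.17 mm·m/s
Outflow: F_out = 9.55 × 22.7 = 216.785 mm·m/s
Steady-state rate R = (F_in − F_out)/L = (548.17 − 216.785) / 140000 m = 2.367e-03 mm/s.
R = 2.367e-03 × 3600 = 8.52 mm/hr.
Over 7.8 h: total = 8.52 × 7.8 = 66.456 ≈ 66 mm.

R ≈ 8.52 mm/hr; total ≈ 66 mm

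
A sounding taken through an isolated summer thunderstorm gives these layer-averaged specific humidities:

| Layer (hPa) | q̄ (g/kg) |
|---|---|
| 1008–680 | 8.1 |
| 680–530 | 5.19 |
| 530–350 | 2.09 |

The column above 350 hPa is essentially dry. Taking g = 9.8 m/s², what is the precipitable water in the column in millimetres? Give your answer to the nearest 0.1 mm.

PW ≈ 38.9 mm

Precipitable water is the column-integrated vapour mass per unit area: PW = (1/g) Σ q̄ Δp, with q in kg/kg and Δp in Pa (1 kg/m² of water = 1 mm).
Layer 1008–680 hPa: Δp = 328 hPa = 32800 Pa, q̄ = 0.0081 kg/kg → 0.0081 × 32800 / 9.8 = 27.11 mm
Layer 680–530 hPa: Δp = 150 hPa = 15000 Pa, q̄ = 0.00519 kg/kg → 0.00519 × 15000 / 9.8 = 7.94 mm
Layer 530–350 hPa: Δp = 180 hPa = 18000 Pa, q̄ = 0.00209 kg/kg → 0.00209 × 18000 / 9.8 = 3.84 mm
PW = 27.11 + 7.94 + 3.84 = 38.89 ≈ 38.9 mm.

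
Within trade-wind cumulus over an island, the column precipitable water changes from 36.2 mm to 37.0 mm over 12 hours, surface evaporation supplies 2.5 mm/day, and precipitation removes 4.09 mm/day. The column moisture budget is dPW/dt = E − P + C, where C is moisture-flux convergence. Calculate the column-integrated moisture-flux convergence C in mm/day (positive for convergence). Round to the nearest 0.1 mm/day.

C ≈ 3.2 mm/day

dPW/dt = (37.0 − 36.2) mm / (12/24 day) = +1.600 mm/day.
C = dPW/dt − E + P = (+1.600) − 2.5 + 4.09 = 3.2 mm/day.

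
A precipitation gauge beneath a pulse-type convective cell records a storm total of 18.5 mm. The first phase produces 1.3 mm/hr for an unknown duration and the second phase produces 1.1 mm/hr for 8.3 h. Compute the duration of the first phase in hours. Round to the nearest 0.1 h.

duration ≈ 7.2 h

Known phases: 1.1 × 8.3 = 9.13 mm.
Remaining depth = 18.5 − 9.13 = 9.37 mm.
Duration = 9.37 / 1.3 = 7.2 h.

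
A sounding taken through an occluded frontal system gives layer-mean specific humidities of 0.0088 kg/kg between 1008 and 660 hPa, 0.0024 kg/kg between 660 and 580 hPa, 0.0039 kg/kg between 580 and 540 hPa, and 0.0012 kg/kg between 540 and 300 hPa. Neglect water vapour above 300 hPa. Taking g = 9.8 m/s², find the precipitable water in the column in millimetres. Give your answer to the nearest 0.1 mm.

PW ≈ 37.7 mm

Precipitable water is the column-integrated vapour mass per unit area: PW = (1/g) Σ q̄ Δp, with q in kg/kg and Δp in Pa (1 kg/m² of water = 1 mm).
Layer 1008–660 hPa: Δp = 348 hPa = 34800 Pa, q̄ = 0.0088 kg/kg → 0.0088 × 34800 / 9.8 = 31.25 mm
Layer 660–580 hPa: Δp = 80 hPa = 8000 Pa, q̄ = 0.0024 kg/kg → 0.0024 × 8000 / 9.8 = 1.96 mm
Layer 580–540 hPa: Δp = 40 hPa = 4000 Pa, q̄ = 0.0039 kg/kg → 0.0039 × 4000 / 9.8 = 1.59 mm
Layer 540–300 hPa: Δp = 240 hPa = 24000 Pa, q̄ = 0.0012 kg/kg → 0.0012 × 24000 / 9.8 = 2.94 mm
PW = 31.25 + 1.96 + 1.59 + 2.94 = 37.74 ≈ 37.7 mm.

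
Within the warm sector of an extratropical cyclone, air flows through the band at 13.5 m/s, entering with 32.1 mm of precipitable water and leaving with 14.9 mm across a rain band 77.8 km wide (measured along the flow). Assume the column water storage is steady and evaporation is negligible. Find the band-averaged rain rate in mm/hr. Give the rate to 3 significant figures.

Column moisture flux per unit crosswind length is F = V × PW.
Inflow: F_in = 13.5 × 32.1 = 433.35 mm·m/s
Outflow: F_out = 13.5 × 14.9 = 201.15 mm·m/s
Steady-state rate R = (F_in − F_out)/L = (433.35 − 201.15) / 77800 m = 2.985e-03 mm/s.
R = 2.985e-03 × 3600 = 10.7 mm/hr.

R ≈ 10.7 mm/hr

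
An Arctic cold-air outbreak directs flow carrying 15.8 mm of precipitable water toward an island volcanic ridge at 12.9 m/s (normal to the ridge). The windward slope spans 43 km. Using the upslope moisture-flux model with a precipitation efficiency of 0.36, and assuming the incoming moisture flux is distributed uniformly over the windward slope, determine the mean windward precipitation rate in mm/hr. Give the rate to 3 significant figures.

R ≈ 6.14 mm/hr

Incoming column moisture flux per unit ridge length: F = V × PW = 12.9 × 15.8 = 203.82 mm·m/s.
Spread over the 43 km slope with efficiency ε = 0.36: R = ε·F/W = 0.36 × 203.82 / 43000 m = 1.706e-03 mm/s.
R = 1.706e-03 × 3600 = 6.14 mm/hr.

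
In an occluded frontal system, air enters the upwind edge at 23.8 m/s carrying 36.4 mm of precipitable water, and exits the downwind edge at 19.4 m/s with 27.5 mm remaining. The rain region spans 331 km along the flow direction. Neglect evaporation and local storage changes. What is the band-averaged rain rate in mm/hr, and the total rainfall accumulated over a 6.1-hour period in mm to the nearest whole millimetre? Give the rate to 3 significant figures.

Column moisture flux per unit crosswind length is F = V × PW.
Inflow: F_in = 23.8 × 36.4 = 866.32 mm·m/s
Outflow: F_out = 19.4 × 27.5 = 533.5 mm·m/s
Steady-state rate R = (F_in − F_out)/L = (866.32 − 533.5) / 331000 m = 1.005e-03 mm/s.
R = 1.005e-03 × 3600 = 3.62 mm/hr.
Over 6.1 h: total = 3.62 × 6.1 = 22.082 ≈ 22 mm.

R ≈ 3.62 mm/hr; total ≈ 22 mm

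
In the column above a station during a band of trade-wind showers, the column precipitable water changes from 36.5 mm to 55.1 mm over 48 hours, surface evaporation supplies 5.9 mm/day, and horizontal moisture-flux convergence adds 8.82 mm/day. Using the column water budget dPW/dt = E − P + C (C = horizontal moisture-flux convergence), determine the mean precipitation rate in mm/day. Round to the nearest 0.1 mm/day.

P ≈ 5.4 mm/day

dPW/dt = (55.1 − 36.5) mm / (48/24 day) = +9.300 mm/day.
P = E + C − dPW/dt = 5.9 + (8.82) − (+9.300) = 5.4 mm/day.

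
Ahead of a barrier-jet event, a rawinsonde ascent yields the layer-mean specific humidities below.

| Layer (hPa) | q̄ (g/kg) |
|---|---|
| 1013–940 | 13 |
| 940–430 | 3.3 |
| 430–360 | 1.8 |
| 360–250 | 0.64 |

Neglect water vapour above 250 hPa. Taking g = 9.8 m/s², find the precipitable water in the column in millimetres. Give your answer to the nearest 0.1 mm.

PW ≈ 28.9 mm

Precipitable water is the column-integrated vapour mass per unit area: PW = (1/g) Σ q̄ Δp, with q in kg/kg and Δp in Pa (1 kg/m² of water = 1 mm).
Layer 1013–940 hPa: Δp = 73 hPa = 7300 Pa, q̄ = 0.013 kg/kg → 0.013 × 7300 / 9.8 = 9.68 mm
Layer 940–430 hPa: Δp = 510 hPa = 51000 Pa, q̄ = 0.0033 kg/kg → 0.0033 × 51000 / 9.8 = 17.17 mm
Layer 430–360 hPa: Δp = 70 hPa = 7000 Pa, q̄ = 0.0018 kg/kg → 0.0018 × 7000 / 9.8 = 1.29 mm
Layer 360–250 hPa: Δp = 110 hPa = 11000 Pa, q̄ = 0.00064 kg/kg → 0.00064 × 11000 / 9.8 = 0.72 mm
PW = 9.68 + 17.17 + 1.29 + 0.72 = 28.86 ≈ 28.9 mm.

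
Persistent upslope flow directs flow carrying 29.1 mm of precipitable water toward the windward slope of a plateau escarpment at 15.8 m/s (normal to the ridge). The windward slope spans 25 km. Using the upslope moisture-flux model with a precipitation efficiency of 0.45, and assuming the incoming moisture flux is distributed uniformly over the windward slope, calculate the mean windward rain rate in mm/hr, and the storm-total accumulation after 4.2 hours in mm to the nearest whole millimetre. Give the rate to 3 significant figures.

R ≈ 29.8 mm/hr; total ≈ 125 mm

Incoming column moisture flux per unit ridge length: F = V × PW = 15.8 × 29.1 = 459.78 mm·m/s.
Spread over the 25 km slope with efficiency ε = 0.45: R = ε·F/W = 0.45 × 459.78 / 25000 m = 8.276e-03 mm/s.
R = 8.276e-03 × 3600 = 29.8 mm/hr.
Over 4.2 h: total = 29.8 × 4.2 = 125.16 ≈ 125 mm.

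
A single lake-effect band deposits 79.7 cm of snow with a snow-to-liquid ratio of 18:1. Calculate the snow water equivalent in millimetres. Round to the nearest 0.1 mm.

SWE ≈ 44.3 mm

SWE = snow depth / ratio = 79.7 cm / 18 = 4.428 cm = 44.3 mm.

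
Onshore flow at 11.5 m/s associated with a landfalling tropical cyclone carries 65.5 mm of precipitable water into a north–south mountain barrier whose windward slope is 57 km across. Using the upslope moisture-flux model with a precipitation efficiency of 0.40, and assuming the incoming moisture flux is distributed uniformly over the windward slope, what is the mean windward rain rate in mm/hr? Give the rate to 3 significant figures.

R ≈ 19.0 mm/hr

Incoming column moisture flux per unit ridge length: F = V × PW = 11.5 × 65.5 = 753.25 mm·m/s.
Spread over the 57 km slope with efficiency ε = 0.40: R = ε·F/W = 0.40 × 753.25 / 57000 m = 5.286e-03 mm/s.
R = 5.286e-03 × 3600 = 19.0 mm/hr.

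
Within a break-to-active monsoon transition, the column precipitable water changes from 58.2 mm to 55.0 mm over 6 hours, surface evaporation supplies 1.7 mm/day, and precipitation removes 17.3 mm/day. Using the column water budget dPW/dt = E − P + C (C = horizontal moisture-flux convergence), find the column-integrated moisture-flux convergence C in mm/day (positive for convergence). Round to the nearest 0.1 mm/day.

C ≈ 2.8 mm/day

dPW/dt = (55.0 − 58.2) mm / (6/24 day) = -12.800 mm/day.
C = dPW/dt − E + P = (-12.800) − 1.7 + 17.3 = 2.8 mm/day.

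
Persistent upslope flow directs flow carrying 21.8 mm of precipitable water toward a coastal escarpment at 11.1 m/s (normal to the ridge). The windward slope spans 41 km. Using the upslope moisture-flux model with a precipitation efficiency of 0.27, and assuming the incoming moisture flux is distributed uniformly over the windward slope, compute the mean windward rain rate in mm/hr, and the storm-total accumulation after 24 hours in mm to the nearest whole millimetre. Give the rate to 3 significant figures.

Incoming column moisture flux per unit ridge length: F = V × PW = 11.1 × 21.8 = 241.98 mm·m/s.
Spread over the 41 km slope with efficiency ε = 0.27: R = ε·F/W = 0.27 × 241.98 / 41000 m = 1.594e-03 mm/s.
R = 1.594e-03 × 3600 = 5.74 mm/hr.
Over 24 h: total = 5.74 × 24 = 137.76 ≈ 138 mm.

R ≈ 5.74 mm/hr; total ≈ 138 mm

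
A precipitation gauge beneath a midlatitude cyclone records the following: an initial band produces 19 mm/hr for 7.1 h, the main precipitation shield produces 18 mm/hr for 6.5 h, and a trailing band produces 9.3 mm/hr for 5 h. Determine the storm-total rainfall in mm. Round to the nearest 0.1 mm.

Total = Σ Rᵢ Δtᵢ = 19 × 7.1 + 18 × 6.5 + 9.3 × 5
      = 134.9 + 117 + 46.5 = 298.4 mm.

total ≈ 298.4 mm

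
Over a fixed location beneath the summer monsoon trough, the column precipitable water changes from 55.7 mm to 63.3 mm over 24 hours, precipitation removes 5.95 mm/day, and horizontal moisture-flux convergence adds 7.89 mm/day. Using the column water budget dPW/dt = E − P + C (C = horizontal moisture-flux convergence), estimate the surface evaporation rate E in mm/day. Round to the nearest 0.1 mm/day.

E ≈ 5.7 mm/day

dPW/dt = (63.3 − 55.7) mm / (24/24 day) = +7.600 mm/day.
E = dPW/dt + P − C = (+7.600) + 5.95 − (7.89) = 5.7 mm/day.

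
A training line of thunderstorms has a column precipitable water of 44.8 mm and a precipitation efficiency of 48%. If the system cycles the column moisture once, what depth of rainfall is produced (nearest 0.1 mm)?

Rainfall = ε × PW = 0.48 × 44.8 = 21.5 mm.

rainfall ≈ 21.5 mm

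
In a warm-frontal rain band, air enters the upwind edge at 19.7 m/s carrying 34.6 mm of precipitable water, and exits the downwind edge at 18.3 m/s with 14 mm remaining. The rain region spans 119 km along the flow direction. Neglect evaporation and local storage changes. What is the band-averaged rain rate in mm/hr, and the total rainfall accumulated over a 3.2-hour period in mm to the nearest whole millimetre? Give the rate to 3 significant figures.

Column moisture flux per unit crosswind length is F = V × PW.
Inflow: F_in = 19.7 × 34.6 = 681.62 mm·m/s
Outflow: F_out = 18.3 × 14 = 256.2 mm·m/s
Steady-state rate R = (F_in − F_out)/L = (681.62 − 256.2) / 119000 m = 3.575e-03 mm/s.
R = 3.575e-03 × 3600 = 12.9 mm/hr.
Over 3.2 h: total = 12.9 × 3.2 = 41.28 ≈ 41 mm.

R ≈ 12.9 mm/hr; total ≈ 41 mm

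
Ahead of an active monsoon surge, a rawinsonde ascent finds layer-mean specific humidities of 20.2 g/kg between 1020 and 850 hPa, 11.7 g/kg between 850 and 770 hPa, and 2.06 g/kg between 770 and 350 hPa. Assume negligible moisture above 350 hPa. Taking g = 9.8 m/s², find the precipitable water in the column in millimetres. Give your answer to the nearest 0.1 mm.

Precipitable water is the column-integrated vapour mass per unit area: PW = (1/g) Σ q̄ Δp, with q in kg/kg and Δp in Pa (1 kg/m² of water = 1 mm).
Layer 1020–850 hPa: Δp = 170 hPa = 17000 Pa, q̄ = 0.0202 kg/kg → 0.0202 × 17000 / 9.8 = 35.04 mm
Layer 850–770 hPa: Δp = 80 hPa = 8000 Pa, q̄ = 0.0117 kg/kg → 0.0117 × 8000 / 9.8 = 9.55 mm
Layer 770–350 hPa: Δp = 420 hPa = 42000 Pa, q̄ = 0.00206 kg/kg → 0.00206 × 42000 / 9.8 = 8.83 mm
PW = 35.04 + 9.55 + 8.83 = 53.42 ≈ 53.4 mm.

PW ≈ 53.4 mm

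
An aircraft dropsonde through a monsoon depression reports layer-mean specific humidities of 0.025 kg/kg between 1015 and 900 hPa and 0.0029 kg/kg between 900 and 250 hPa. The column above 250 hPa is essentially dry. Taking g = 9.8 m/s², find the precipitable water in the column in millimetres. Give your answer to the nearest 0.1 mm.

PW ≈ 48.6 mm

Precipitable water is the column-integrated vapour mass per unit area: PW = (1/g) Σ q̄ Δp, with q in kg/kg and Δp in Pa (1 kg/m² of water = 1 mm).
Layer 1015–900 hPa: Δp = 115 hPa = 11500 Pa, q̄ = 0.025 kg/kg → 0.025 × 11500 / 9.8 = 29.34 mm
Layer 900–250 hPa: Δp = 650 hPa = 65000 Pa, q̄ = 0.0029 kg/kg → 0.0029 × 65000 / 9.8 = 19.23 mm
PW = 29.34 + 19.23 = 48.57 ≈ 48.6 mm.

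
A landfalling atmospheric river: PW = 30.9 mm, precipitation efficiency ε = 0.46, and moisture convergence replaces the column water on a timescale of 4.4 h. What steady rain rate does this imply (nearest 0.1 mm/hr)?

Each overturning extracts ε × PW = 0.46 × 30.9 = 14.214 mm.
Rate = ε·PW / τ = 14.214 / 4.4 h = 3.2 mm/hr.

R ≈ 3.2 mm/hr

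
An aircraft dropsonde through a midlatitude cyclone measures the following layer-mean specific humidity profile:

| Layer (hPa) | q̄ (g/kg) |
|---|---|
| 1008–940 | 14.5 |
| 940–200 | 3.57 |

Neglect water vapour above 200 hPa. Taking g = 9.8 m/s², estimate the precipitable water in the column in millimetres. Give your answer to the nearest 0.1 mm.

Precipitable water is the column-integrated vapour mass per unit area: PW = (1/g) Σ q̄ Δp, with q in kg/kg and Δp in Pa (1 kg/m² of water = 1 mm).
Layer 1008–940 hPa: Δp = 68 hPa = 6800 Pa, q̄ = 0.0145 kg/kg → 0.0145 × 6800 / 9.8 = 10.06 mm
Layer 940–200 hPa: Δp = 740 hPa = 74000 Pa, q̄ = 0.00357 kg/kg → 0.00357 × 74000 / 9.8 = 26.96 mm
PW = 10.06 + 26.96 = 37.02 ≈ 37.0 mm.

PW ≈ 37.0 mm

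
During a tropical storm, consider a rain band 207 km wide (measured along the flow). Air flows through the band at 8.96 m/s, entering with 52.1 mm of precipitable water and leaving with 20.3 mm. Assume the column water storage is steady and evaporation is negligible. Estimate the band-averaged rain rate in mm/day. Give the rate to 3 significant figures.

R ≈ 119 mm/day

Column moisture flux per unit crosswind length is F = V × PW.
Inflow: F_in = 8.96 × 52.1 = 466.816 mm·m/s
Outflow: F_out = 8.96 × 20.3 = 181.888 mm·m/s
Steady-state rate R = (F_in − F_out)/L = (466.816 − 181.888) / 207000 m = 1.376e-03 mm/s.
R = 1.376e-03 × 3600 × 24 = 119 mm/day.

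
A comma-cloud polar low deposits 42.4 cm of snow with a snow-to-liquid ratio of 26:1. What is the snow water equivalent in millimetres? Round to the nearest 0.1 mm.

SWE ≈ 16.3 mm

SWE = snow depth / ratio = 42.4 cm / 26 = 1.631 cm = 16.3 mm.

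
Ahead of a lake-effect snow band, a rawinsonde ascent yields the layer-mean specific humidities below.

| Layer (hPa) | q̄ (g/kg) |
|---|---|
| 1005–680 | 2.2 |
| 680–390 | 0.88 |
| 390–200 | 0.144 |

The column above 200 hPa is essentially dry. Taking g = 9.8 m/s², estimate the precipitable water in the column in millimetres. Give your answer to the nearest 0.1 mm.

Precipitable water is the column-integrated vapour mass per unit area: PW = (1/g) Σ q̄ Δp, with q in kg/kg and Δp in Pa (1 kg/m² of water = 1 mm).
Layer 1005–680 hPa: Δp = 325 hPa = 32500 Pa, q̄ = 0.0022 kg/kg → 0.0022 × 32500 / 9.8 = 7.30 mm
Layer 680–390 hPa: Δp = 290 hPa = 29000 Pa, q̄ = 0.00088 kg/kg → 0.00088 × 29000 / 9.8 = 2.60 mm
Layer 390–200 hPa: Δp = 190 hPa = 19000 Pa, q̄ = 0.000144 kg/kg → 0.000144 × 19000 / 9.8 = 0.28 mm
PW = 7.30 + 2.60 + 0.28 = 10.18 ≈ 10.2 mm.

PW ≈ 10.2 mm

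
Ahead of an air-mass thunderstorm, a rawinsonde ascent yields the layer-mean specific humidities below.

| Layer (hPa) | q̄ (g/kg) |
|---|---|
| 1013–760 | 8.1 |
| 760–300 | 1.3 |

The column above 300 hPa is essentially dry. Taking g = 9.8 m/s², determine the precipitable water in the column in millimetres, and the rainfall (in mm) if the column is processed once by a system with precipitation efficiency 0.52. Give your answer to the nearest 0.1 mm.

Precipitable water is the column-integrated vapour mass per unit area: PW = (1/g) Σ q̄ Δp, with q in kg/kg and Δp in Pa (1 kg/m² of water = 1 mm).
Layer 1013–760 hPa: Δp = 253 hPa = 25300 Pa, q̄ = 0.0081 kg/kg → 0.0081 × 25300 / 9.8 = 20.91 mm
Layer 760–300 hPa: Δp = 460 hPa = 46000 Pa, q̄ = 0.0013 kg/kg → 0.0013 × 46000 / 9.8 = 6.10 mm
PW = 20.91 + 6.10 = 27.01 ≈ 27.0 mm.
Rainfall = ε × PW = 0.52 × 27.0 = 14.0 mm.

PW ≈ 27.0 mm; rainfall ≈ 14.0 mm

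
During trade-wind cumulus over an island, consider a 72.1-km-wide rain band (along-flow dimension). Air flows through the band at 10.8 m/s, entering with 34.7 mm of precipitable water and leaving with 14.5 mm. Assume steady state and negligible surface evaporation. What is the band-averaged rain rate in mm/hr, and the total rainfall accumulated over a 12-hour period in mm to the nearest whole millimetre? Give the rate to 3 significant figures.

R ≈ 10.9 mm/hr; total ≈ 131 mm

Column moisture flux per unit crosswind length is F = V × PW.
Inflow: F_in = 10.8 × 34.7 = 374.76 mm·m/s
Outflow: F_out = 10.8 × 14.5 = 156.6 mm·m/s
Steady-state rate R = (F_in − F_out)/L = (374.76 − 156.6) / 72100 m = 3.026e-03 mm/s.
R = 3.026e-03 × 3600 = 10.9 mm/hr.
Over 12 h: total = 10.9 × 12 = 130.8 ≈ 131 mm.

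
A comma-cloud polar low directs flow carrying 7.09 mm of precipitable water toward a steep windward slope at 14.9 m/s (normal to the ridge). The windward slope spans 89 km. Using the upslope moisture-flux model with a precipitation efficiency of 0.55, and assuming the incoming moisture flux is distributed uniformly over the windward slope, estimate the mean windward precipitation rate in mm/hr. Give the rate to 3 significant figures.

Incoming column moisture flux per unit ridge length: F = V × PW = 14.9 × 7.09 = 105.641 mm·m/s.
Spread over the 89 km slope with efficiency ε = 0.55: R = ε·F/W = 0.55 × 105.641 / 89000 m = 6.528e-04 mm/s.
R = 6.528e-04 × 3600 = 2.35 mm/hr.

R ≈ 2.35 mm/hr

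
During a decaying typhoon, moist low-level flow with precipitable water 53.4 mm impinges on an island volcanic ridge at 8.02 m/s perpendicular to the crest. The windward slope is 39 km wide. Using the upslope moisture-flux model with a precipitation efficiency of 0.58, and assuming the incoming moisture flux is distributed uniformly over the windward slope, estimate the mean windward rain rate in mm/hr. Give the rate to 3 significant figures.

R ≈ 22.9 mm/hr

Incoming column moisture flux per unit ridge length: F = V × PW = 8.02 × 53.4 = 428.268 mm·m/s.
Spread over the 39 km slope with efficiency ε = 0.58: R = ε·F/W = 0.58 × 428.268 / 39000 m = 6.369e-03 mm/s.
R = 6.369e-03 × 3600 = 22.9 mm/hr.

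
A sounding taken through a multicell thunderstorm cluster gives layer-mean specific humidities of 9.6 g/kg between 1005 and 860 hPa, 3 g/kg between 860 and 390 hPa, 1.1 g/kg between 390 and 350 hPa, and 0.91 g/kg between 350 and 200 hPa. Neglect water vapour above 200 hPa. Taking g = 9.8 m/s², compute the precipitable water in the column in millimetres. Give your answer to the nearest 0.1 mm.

PW ≈ 30.4 mm

Precipitable water is the column-integrated vapour mass per unit area: PW = (1/g) Σ q̄ Δp, with q in kg/kg and Δp in Pa (1 kg/m² of water = 1 mm).
Layer 1005–860 hPa: Δp = 145 hPa = 14500 Pa, q̄ = 0.0096 kg/kg → 0.0096 × 14500 / 9.8 = 14.20 mm
Layer 860–390 hPa: Δp = 470 hPa = 47000 Pa, q̄ = 0.003 kg/kg → 0.003 × 47000 / 9.8 = 14.39 mm
Layer 390–350 hPa: Δp = 40 hPa = 4000 Pa, q̄ = 0.0011 kg/kg → 0.0011 × 4000 / 9.8 = 0.45 mm
Layer 350–200 hPa: Δp = 150 hPa = 15000 Pa, q̄ = 0.00091 kg/kg → 0.00091 × 15000 / 9.8 = 1.39 mm
PW = 14.20 + 14.39 + 0.45 + 1.39 = 30.43 ≈ 30.4 mm.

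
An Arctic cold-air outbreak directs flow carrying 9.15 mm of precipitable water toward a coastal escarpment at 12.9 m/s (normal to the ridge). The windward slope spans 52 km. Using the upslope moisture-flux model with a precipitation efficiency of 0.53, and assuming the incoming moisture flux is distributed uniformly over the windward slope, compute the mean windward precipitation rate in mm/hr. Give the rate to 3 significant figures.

R ≈ 4.33 mm/hr

Incoming column moisture flux per unit ridge length: F = V × PW = 12.9 × 9.15 = 118.035 mm·m/s.
Spread over the 52 km slope with efficiency ε = 0.53: R = ε·F/W = 0.53 × 118.035 / 52000 m = 1.203e-03 mm/s.
R = 1.203e-03 × 3600 = 4.33 mm/hr.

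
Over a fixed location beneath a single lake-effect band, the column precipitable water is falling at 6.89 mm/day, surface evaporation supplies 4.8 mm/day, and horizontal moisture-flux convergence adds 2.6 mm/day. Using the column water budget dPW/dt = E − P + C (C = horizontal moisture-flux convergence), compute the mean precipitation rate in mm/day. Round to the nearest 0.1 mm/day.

dPW/dt = -6.89 mm/day.
P = E + C − dPW/dt = 4.8 + (2.6) − (-6.89) = 14.3 mm/day.

P ≈ 14.3 mm/day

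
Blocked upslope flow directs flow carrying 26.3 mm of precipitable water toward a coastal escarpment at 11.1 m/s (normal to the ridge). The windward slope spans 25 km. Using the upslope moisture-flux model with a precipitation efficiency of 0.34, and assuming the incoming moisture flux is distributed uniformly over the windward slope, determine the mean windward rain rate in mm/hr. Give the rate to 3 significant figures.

Incoming column moisture flux per unit ridge length: F = V × PW = 11.1 × 26.3 = 291.93 mm·m/s.
Spread over the 25 km slope with efficiency ε = 0.34: R = ε·F/W = 0.34 × 291.93 / 25000 m = 3.970e-03 mm/s.
R = 3.970e-03 × 3600 = 14.3 mm/hr.

R ≈ 14.3 mm/hr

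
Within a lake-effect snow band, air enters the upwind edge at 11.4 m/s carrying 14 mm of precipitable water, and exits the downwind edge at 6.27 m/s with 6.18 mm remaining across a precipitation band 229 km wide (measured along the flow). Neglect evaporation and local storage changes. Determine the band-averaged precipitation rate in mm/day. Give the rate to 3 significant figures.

Column moisture flux per unit crosswind length is F = V × PW.
Inflow: F_in = 11.4 × 14 = 159.6 mm·m/s
Outflow: F_out = 6.27 × 6.18 = 38.7486 mm·m/s
Steady-state rate R = (F_in − F_out)/L = (159.6 − 38.7486) / 229000 m = 5.277e-04 mm/s.
R = 5.277e-04 × 3600 × 24 = 45.6 mm/day.

R ≈ 45.6 mm/day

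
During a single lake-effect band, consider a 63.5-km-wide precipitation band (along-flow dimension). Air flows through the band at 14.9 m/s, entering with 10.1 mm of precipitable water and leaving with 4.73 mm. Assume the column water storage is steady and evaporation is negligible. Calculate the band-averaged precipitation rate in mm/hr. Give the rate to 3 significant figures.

R ≈ 4.54 mm/hr

Column moisture flux per unit crosswind length is F = V × PW.
Inflow: F_in = 14.9 × 10.1 = 150.49 mm·m/s
Outflow: F_out = 14.9 × 4.73 = 70.477 mm·m/s
Steady-state rate R = (F_in − F_out)/L = (150.49 − 70.477) / 63500 m = 1.260e-03 mm/s.
R = 1.260e-03 × 3600 = 4.54 mm/hr.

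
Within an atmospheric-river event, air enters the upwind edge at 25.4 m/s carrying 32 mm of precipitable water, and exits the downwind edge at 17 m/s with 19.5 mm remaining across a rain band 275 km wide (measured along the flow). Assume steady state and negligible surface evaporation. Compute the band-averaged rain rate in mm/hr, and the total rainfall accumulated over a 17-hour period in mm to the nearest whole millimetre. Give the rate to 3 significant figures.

Column moisture flux per unit crosswind length is F = V × PW.
Inflow: F_in = 25.4 × 32 = 812.8 mm·m/s
Outflow: F_out = 17 × 19.5 = 331.5 mm·m/s
Steady-state rate R = (F_in − F_out)/L = (812.8 − 331.5) / 275000 m = 1.750e-03 mm/s.
R = 1.750e-03 × 3600 = 6.30 mm/hr.
Over 17 h: total = 6.30 × 17 = 107.1 ≈ 107 mm.

R ≈ 6.30 mm/hr; total ≈ 107 mm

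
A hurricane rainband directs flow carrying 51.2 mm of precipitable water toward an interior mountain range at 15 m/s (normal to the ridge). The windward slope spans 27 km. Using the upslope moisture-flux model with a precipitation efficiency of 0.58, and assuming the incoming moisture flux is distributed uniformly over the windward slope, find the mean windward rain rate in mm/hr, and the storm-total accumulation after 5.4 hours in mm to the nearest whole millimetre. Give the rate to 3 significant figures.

R ≈ 59.4 mm/hr; total ≈ 321 mm

Incoming column moisture flux per unit ridge length: F = V × PW = 15 × 51.2 = 768 mm·m/s.
Spread over the 27 km slope with efficiency ε = 0.58: R = ε·F/W = 0.58 × 768 / 27000 m = 1.650e-02 mm/s.
R = 1.650e-02 × 3600 = 59.4 mm/hr.
Over 5.4 h: total = 59.4 × 5.4 = 320.76 ≈ 321 mm.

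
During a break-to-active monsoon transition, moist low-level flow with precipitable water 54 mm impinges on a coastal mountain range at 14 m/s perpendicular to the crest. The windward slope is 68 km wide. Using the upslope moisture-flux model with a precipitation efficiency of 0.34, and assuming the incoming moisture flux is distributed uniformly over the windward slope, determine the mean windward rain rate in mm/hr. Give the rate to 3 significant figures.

Incoming column moisture flux per unit ridge length: F = V × PW = 14 × 54 = 756 mm·m/s.
Spread over the 68 km slope with efficiency ε = 0.34: R = ε·F/W = 0.34 × 756 / 68000 m = 3.780e-03 mm/s.
R = 3.780e-03 × 3600 = 13.6 mm/hr.

R ≈ 13.6 mm/hr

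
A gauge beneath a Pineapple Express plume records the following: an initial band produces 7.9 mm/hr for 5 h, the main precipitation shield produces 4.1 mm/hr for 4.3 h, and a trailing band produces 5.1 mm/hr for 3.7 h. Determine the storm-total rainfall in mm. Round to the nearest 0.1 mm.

total ≈ 76.0 mm

Total = Σ Rᵢ Δtᵢ = 7.9 × 5 + 4.1 × 4.3 + 5.1 × 3.7
      = 39.5 + 17.63 + 18.87 = 76.0 mm.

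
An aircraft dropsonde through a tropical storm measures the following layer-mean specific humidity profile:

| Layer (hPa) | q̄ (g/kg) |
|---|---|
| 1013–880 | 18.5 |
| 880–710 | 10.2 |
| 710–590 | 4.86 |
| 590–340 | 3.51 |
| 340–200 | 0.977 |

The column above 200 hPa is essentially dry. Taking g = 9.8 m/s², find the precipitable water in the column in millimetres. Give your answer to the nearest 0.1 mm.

PW ≈ 59.1 mm

Precipitable water is the column-integrated vapour mass per unit area: PW = (1/g) Σ q̄ Δp, with q in kg/kg and Δp in Pa (1 kg/m² of water = 1 mm).
Layer 1013–880 hPa: Δp = 133 hPa = 13300 Pa, q̄ = 0.0185 kg/kg → 0.0185 × 13300 / 9.8 = 25.11 mm
Layer 880–710 hPa: Δp = 170 hPa = 17000 Pa, q̄ = 0.0102 kg/kg → 0.0102 × 17000 / 9.8 = 17.69 mm
Layer 710–590 hPa: Δp = 120 hPa = 12000 Pa, q̄ = 0.00486 kg/kg → 0.00486 × 12000 / 9.8 = 5.95 mm
Layer 590–340 hPa: Δp = 250 hPa = 25000 Pa, q̄ = 0.00351 kg/kg → 0.00351 × 25000 / 9.8 = 8.95 mm
Layer 340–200 hPa: Δp = 140 hPa = 14000 Pa, q̄ = 0.000977 kg/kg → 0.000977 × 14000 / 9.8 = 1.40 mm
PW = 25.11 + 17.69 + 5.95 + 8.95 + 1.40 = 59.10 ≈ 59.1 mm.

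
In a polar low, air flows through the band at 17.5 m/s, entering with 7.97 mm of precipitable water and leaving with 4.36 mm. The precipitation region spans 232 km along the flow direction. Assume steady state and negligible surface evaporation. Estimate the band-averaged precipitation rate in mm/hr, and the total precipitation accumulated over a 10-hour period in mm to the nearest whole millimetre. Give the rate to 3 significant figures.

R ≈ 0.980 mm/hr; total ≈ 10 mm

Column moisture flux per unit crosswind length is F = V × PW.
Inflow: F_in = 17.5 × 7.97 = 139.475 mm·m/s
Outflow: F_out = 17.5 × 4.36 = 76.3 mm·m/s
Steady-state rate R = (F_in − F_out)/L = (139.475 − 76.3) / 232000 m = 2.723e-04 mm/s.
R = 2.723e-04 × 3600 = 0.980 mm/hr.
Over 10 h: total = 0.980 × 10 = 9.8 ≈ 10 mm.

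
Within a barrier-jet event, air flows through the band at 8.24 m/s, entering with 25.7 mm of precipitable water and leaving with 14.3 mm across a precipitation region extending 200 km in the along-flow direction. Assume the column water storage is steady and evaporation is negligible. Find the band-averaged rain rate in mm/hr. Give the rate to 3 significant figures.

R ≈ 1.69 mm/hr

Column moisture flux per unit crosswind length is F = V × PW.
Inflow: F_in = 8.24 × 25.7 = 211.768 mm·m/s
Outflow: F_out = 8.24 × 14.3 = 117.832 mm·m/s
Steady-state rate R = (F_in − F_out)/L = (211.768 − 117.832) / 200000 m = 4.697e-04 mm/s.
R = 4.697e-04 × 3600 = 1.69 mm/hr.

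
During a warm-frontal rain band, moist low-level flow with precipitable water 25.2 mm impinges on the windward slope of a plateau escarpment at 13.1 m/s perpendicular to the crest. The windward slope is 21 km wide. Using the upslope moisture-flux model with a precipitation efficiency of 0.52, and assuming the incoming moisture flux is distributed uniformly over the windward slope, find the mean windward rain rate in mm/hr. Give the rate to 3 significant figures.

R ≈ 29.4 mm/hr

Incoming column moisture flux per unit ridge length: F = V × PW = 13.1 × 25.2 = 330.12 mm·m/s.
Spread over the 21 km slope with efficiency ε = 0.52: R = ε·F/W = 0.52 × 330.12 / 21000 m = 8.174e-03 mm/s.
R = 8.174e-03 × 3600 = 29.4 mm/hr.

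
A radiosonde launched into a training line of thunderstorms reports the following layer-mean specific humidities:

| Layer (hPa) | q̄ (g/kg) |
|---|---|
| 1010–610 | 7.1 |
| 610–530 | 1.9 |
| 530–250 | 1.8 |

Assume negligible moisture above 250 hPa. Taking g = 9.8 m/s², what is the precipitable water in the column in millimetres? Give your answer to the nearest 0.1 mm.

PW ≈ 35.7 mm

Precipitable water is the column-integrated vapour mass per unit area: PW = (1/g) Σ q̄ Δp, with q in kg/kg and Δp in Pa (1 kg/m² of water = 1 mm).
Layer 1010–610 hPa: Δp = 400 hPa = 40000 Pa, q̄ = 0.0071 kg/kg → 0.0071 × 40000 / 9.8 = 28.98 mm
Layer 610–530 hPa: Δp = 80 hPa = 8000 Pa, q̄ = 0.0019 kg/kg → 0.0019 × 8000 / 9.8 = 1.55 mm
Layer 530–250 hPa: Δp = 280 hPa = 28000 Pa, q̄ = 0.0018 kg/kg → 0.0018 × 28000 / 9.8 = 5.14 mm
PW = 28.98 + 1.55 + 5.14 = 35.67 ≈ 35.7 mm.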